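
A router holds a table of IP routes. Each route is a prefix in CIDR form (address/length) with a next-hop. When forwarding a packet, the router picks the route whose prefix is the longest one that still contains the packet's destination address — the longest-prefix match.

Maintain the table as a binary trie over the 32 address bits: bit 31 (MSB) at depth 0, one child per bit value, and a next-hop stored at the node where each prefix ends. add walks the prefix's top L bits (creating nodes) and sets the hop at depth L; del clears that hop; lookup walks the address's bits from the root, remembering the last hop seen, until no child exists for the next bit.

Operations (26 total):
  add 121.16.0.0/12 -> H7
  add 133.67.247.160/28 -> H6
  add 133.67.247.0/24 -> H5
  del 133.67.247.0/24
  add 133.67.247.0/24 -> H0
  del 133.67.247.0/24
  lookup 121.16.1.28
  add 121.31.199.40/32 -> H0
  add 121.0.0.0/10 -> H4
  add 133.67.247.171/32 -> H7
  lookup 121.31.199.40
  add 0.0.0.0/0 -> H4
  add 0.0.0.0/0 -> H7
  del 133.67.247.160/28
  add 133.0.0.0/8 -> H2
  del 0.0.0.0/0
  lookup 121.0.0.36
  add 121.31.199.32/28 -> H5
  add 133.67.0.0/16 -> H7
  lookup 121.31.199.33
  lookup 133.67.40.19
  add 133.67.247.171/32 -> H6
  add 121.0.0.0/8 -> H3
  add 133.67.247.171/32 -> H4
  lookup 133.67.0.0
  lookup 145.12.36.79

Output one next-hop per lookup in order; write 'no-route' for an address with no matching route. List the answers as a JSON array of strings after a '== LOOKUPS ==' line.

Apply in order:
  + 121.16.0.0/12 (H7) depth=12
  + 133.67.247.160/28 (H6) depth=28
  + 133.67.247.0/24 (H5) depth=24
  del 133.67.247.0/24 (clear depth 24)
  + 133.67.247.0/24 (H0) depth=24
  del 133.67.247.0/24 (clear depth 24)
  ? 121.16.1.28  path d0:-→d1:-→d2:-→d3:-→d4:-→d5:-→d6:-→d7:-→d8:-→d9:-→d10:-→d11:-→d12:H7  best=H7
  + 121.31.199.40/32 (H0) depth=32
  + 121.0.0.0/10 (H4) depth=10
  + 133.67.247.171/32 (H7) depth=32
  ? 121.31.199.40  path d0:-→d1:-→d2:-→d3:-→d4:-→d5:-→d6:-→d7:-→d8:-→d9:-→d10:H4→d11:-→d12:H7→d13:-→d14:-→d15:-→d16:-→d17:-→d18:-→d19:-→d20:-→d21:-→d22:-→d23:-→d24:-→d25:-→d26:-→d27:-→d28:-→d29:-→d30:-→d31:-→d32:H0  best=H0
  + 0.0.0.0/0 (H4) depth=0
  + 0.0.0.0/0 (H7) depth=0
  del 133.67.247.160/28 (clear depth 28)
  + 133.0.0.0/8 (H2) depth=8
  del 0.0.0.0/0 (clear depth 0)
  ? 121.0.0.36  path d0:-→d1:-→d2:-→d3:-→d4:-→d5:-→d6:-→d7:-→d8:-→d9:-→d10:H4→d11:-  best=H4
  + 121.31.199.32/28 (H5) depth=28
  + 133.67.0.0/16 (H7) depth=16
  ? 121.31.199.33  path d0:-→d1:-→d2:-→d3:-→d4:-→d5:-→d6:-→d7:-→d8:-→d9:-→d10:H4→d11:-→d12:H7→d13:-→d14:-→d15:-→d16:-→d17:-→d18:-→d19:-→d20:-→d21:-→d22:-→d23:-→d24:-→d25:-→d26:-→d27:-→d28:H5  best=H5
  ? 133.67.40.19  path d0:-→d1:-→d2:-→d3:-→d4:-→d5:-→d6:-→d7:-→d8:H2→d9:-→d10:-→d11:-→d12:-→d13:-→d14:-→d15:-→d16:H7  best=H7
  + 133.67.247.171/32 (H6) depth=32
  + 121.0.0.0/8 (H3) depth=8
  + 133.67.247.171/32 (H4) depth=32
  ? 133.67.0.0  path d0:-→d1:-→d2:-→d3:-→d4:-→d5:-→d6:-→d7:-→d8:H2→d9:-→d10:-→d11:-→d12:-→d13:-→d14:-→d15:-→d16:H7  best=H7
  ? 145.12.36.79  path d0:-→d1:-→d2:-→d3:-  best=no-route

== LOOKUPS ==
["H7","H0","H4","H5","H7","H7","no-route"]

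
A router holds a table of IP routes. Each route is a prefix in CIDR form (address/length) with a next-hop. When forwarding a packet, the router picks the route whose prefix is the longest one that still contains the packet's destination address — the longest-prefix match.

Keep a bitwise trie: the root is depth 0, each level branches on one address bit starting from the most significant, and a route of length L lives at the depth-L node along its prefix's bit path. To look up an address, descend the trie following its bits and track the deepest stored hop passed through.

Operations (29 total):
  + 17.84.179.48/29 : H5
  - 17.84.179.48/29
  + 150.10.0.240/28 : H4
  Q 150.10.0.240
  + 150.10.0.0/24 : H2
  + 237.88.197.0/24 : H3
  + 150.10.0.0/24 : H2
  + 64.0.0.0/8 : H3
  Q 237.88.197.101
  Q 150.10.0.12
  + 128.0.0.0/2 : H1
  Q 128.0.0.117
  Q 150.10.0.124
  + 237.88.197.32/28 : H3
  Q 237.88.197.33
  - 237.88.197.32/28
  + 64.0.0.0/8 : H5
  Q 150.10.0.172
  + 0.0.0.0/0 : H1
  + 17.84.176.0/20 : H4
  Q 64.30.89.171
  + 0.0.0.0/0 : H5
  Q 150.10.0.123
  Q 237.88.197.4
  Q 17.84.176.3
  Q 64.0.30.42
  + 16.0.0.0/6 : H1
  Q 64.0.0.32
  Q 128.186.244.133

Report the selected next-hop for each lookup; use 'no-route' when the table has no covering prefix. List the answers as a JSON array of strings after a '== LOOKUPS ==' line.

Trace:
  add 17.84.179.48/29 -> H5 at depth 29
  - 17.84.179.48/29 clear@29
  add 150.10.0.240/28 -> H4 at depth 28
  Q 150.10.0.240: descend 1001011000001010000000001111 ; hops seen [H4] ; pick H4
  add 150.10.0.0/24 -> H2 at depth 24
  add 237.88.197.0/24 -> H3 at depth 24
  add 150.10.0.0/24 -> H2 at depth 24
  add 64.0.0.0/8 -> H3 at depth 8
  Q 237.88.197.101: descend 111011010101100011000101 ; hops seen [H3] ; pick H3
  Q 150.10.0.12: descend 100101100000101000000000 ; hops seen [H2] ; pick H2
  add 128.0.0.0/2 -> H1 at depth 2
  Q 128.0.0.117: descend 100 ; hops seen [H1] ; pick H1
  Q 150.10.0.124: descend 100101100000101000000000 ; hops seen [H1,H2] ; pick H2
  add 237.88.197.32/28 -> H3 at depth 28
  Q 237.88.197.33: descend 1110110101011000110001010010 ; hops seen [H3,H3] ; pick H3
  - 237.88.197.32/28 clear@28
  add 64.0.0.0/8 -> H5 at depth 8
  Q 150.10.0.172: descend 1001011000001010000000001 ; hops seen [H1,H2] ; pick H2
  add 0.0.0.0/0 -> H1 at depth 0
  add 17.84.176.0/20 -> H4 at depth 20
  Q 64.30.89.171: descend 01000000 ; hops seen [H1,H5] ; pick H5
  add 0.0.0.0/0 -> H5 at depth 0
  Q 150.10.0.123: descend 100101100000101000000000 ; hops seen [H5,H1,H2] ; pick H2
  Q 237.88.197.4: descend 11101101010110001100010100 ; hops seen [H5,H3] ; pick H3
  Q 17.84.176.3: descend 0001000101010100101100 ; hops seen [H5,H4] ; pick H4
  Q 64.0.30.42: descend 01000000 ; hops seen [H5,H5] ; pick H5
  add 16.0.0.0/6 -> H1 at depth 6
  Q 64.0.0.32: descend 01000000 ; hops seen [H5,H5] ; pick H5
  Q 128.186.244.133: descend 100 ; hops seen [H5,H1] ; pick H1

== LOOKUPS ==
["H4","H3","H2","H1","H2","H3","H2","H5","H2","H3","H4","H5","H5","H1"]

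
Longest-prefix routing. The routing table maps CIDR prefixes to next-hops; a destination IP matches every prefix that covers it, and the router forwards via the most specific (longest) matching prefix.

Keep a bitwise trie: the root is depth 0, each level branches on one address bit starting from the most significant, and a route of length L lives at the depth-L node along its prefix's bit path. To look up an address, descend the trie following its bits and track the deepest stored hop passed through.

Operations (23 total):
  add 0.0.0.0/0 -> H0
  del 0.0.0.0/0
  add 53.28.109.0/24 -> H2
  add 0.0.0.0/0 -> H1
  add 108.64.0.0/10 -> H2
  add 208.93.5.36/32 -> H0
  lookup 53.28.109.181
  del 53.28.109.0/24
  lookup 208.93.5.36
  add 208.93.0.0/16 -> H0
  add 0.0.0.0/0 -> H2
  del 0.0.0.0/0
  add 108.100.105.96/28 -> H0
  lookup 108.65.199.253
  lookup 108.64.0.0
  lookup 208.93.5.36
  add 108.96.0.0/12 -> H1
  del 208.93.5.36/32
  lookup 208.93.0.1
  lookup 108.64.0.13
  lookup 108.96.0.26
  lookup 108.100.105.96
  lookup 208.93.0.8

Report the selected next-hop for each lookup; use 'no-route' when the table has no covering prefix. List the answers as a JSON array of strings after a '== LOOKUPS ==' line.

Trace:
  + 0.0.0.0/0 (H0) depth=0
  del 0.0.0.0/0 (clear depth 0)
  + 53.28.109.0/24 (H2) depth=24
  + 0.0.0.0/0 (H1) depth=0
  + 108.64.0.0/10 (H2) depth=10
  + 208.93.5.36/32 (H0) depth=32
  ? 53.28.109.181  path d0:H1→d1:-→d2:-→d3:-→d4:-→d5:-→d6:-→d7:-→d8:-→d9:-→d10:-→d11:-→d12:-→d13:-→d14:-→d15:-→d16:-→d17:-→d18:-→d19:-→d20:-→d21:-→d22:-→d23:-→d24:H2  best=H2
  del 53.28.109.0/24 (clear depth 24)
  ? 208.93.5.36  path d0:H1→d1:-→d2:-→d3:-→d4:-→d5:-→d6:-→d7:-→d8:-→d9:-→d10:-→d11:-→d12:-→d13:-→d14:-→d15:-→d16:-→d17:-→d18:-→d19:-→d20:-→d21:-→d22:-→d23:-→d24:-→d25:-→d26:-→d27:-→d28:-→d29:-→d30:-→d31:-→d32:H0  best=H0
  + 208.93.0.0/16 (H0) depth=16
  + 0.0.0.0/0 (H2) depth=0
  del 0.0.0.0/0 (clear depth 0)
  + 108.100.105.96/28 (H0) depth=28
  ? 108.65.199.253  path d0:-→d1:-→d2:-→d3:-→d4:-→d5:-→d6:-→d7:-→d8:-→d9:-→d10:H2  best=H2
  ? 108.64.0.0  path d0:-→d1:-→d2:-→d3:-→d4:-→d5:-→d6:-→d7:-→d8:-→d9:-→d10:H2  best=H2
  ? 208.93.5.36  path d0:-→d1:-→d2:-→d3:-→d4:-→d5:-→d6:-→d7:-→d8:-→d9:-→d10:-→d11:-→d12:-→d13:-→d14:-→d15:-→d16:H0→d17:-→d18:-→d19:-→d20:-→d21:-→d22:-→d23:-→d24:-→d25:-→d26:-→d27:-→d28:-→d29:-→d30:-→d31:-→d32:H0  best=H0
  + 108.96.0.0/12 (H1) depth=12
  del 208.93.5.36/32 (clear depth 32)
  ? 208.93.0.1  path d0:-→d1:-→d2:-→d3:-→d4:-→d5:-→d6:-→d7:-→d8:-→d9:-→d10:-→d11:-→d12:-→d13:-→d14:-→d15:-→d16:H0→d17:-→d18:-→d19:-→d20:-→d21:-  best=H0
  ? 108.64.0.13  path d0:-→d1:-→d2:-→d3:-→d4:-→d5:-→d6:-→d7:-→d8:-→d9:-→d10:H2  best=H2
  ? 108.96.0.26  path d0:-→d1:-→d2:-→d3:-→d4:-→d5:-→d6:-→d7:-→d8:-→d9:-→d10:H2→d11:-→d12:H1→d13:-  best=H1
  ? 108.100.105.96  path d0:-→d1:-→d2:-→d3:-→d4:-→d5:-→d6:-→d7:-→d8:-→d9:-→d10:H2→d11:-→d12:H1→d13:-→d14:-→d15:-→d16:-→d17:-→d18:-→d19:-→d20:-→d21:-→d22:-→d23:-→d24:-→d25:-→d26:-→d27:-→d28:H0  best=H0
  ? 208.93.0.8  path d0:-→d1:-→d2:-→d3:-→d4:-→d5:-→d6:-→d7:-→d8:-→d9:-→d10:-→d11:-→d12:-→d13:-→d14:-→d15:-→d16:H0→d17:-→d18:-→d19:-→d20:-→d21:-  best=H0

== LOOKUPS ==
["H2","H0","H2","H2","H0","H0","H2","H1","H0","H0"]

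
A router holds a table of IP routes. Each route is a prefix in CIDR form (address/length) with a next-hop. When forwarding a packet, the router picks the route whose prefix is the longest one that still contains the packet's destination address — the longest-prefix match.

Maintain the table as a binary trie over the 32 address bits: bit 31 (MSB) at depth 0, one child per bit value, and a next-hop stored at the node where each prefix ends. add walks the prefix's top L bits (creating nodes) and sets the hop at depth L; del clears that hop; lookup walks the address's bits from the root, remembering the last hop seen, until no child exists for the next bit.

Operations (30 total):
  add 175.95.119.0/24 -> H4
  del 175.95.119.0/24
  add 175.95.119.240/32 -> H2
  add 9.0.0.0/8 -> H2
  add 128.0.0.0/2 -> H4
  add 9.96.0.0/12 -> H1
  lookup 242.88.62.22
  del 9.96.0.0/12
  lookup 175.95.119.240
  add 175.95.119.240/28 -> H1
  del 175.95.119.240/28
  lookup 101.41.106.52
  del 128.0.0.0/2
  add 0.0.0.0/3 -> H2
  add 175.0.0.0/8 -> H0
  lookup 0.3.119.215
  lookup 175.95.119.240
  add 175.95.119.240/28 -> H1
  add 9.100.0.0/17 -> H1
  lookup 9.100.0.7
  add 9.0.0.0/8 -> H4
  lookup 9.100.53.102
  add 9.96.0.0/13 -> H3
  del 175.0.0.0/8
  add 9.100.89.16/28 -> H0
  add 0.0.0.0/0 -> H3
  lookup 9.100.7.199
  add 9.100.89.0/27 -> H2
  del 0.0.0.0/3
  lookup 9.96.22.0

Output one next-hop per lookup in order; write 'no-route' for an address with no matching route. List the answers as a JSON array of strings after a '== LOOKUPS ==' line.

Trace:
  + 175.95.119.0/24 (H4) depth=24
  del 175.95.119.0/24 (clear depth 24)
  + 175.95.119.240/32 (H2) depth=32
  + 9.0.0.0/8 (H2) depth=8
  + 128.0.0.0/2 (H4) depth=2
  + 9.96.0.0/12 (H1) depth=12
  ? 242.88.62.22  path d0:-→d1:-  best=no-route
  del 9.96.0.0/12 (clear depth 12)
  ? 175.95.119.240  path d0:-→d1:-→d2:H4→d3:-→d4:-→d5:-→d6:-→d7:-→d8:-→d9:-→d10:-→d11:-→d12:-→d13:-→d14:-→d15:-→d16:-→d17:-→d18:-→d19:-→d20:-→d21:-→d22:-→d23:-→d24:-→d25:-→d26:-→d27:-→d28:-→d29:-→d30:-→d31:-→d32:H2  best=H2
  + 175.95.119.240/28 (H1) depth=28
  del 175.95.119.240/28 (clear depth 28)
  ? 101.41.106.52  path d0:-→d1:-  best=no-route
  del 128.0.0.0/2 (clear depth 2)
  + 0.0.0.0/3 (H2) depth=3
  + 175.0.0.0/8 (H0) depth=8
  ? 0.3.119.215  path d0:-→d1:-→d2:-→d3:H2→d4:-  best=H2
  ? 175.95.119.240  path d0:-→d1:-→d2:-→d3:-→d4:-→d5:-→d6:-→d7:-→d8:H0→d9:-→d10:-→d11:-→d12:-→d13:-→d14:-→d15:-→d16:-→d17:-→d18:-→d19:-→d20:-→d21:-→d22:-→d23:-→d24:-→d25:-→d26:-→d27:-→d28:-→d29:-→d30:-→d31:-→d32:H2  best=H2
  + 175.95.119.240/28 (H1) depth=28
  + 9.100.0.0/17 (H1) depth=17
  ? 9.100.0.7  path d0:-→d1:-→d2:-→d3:H2→d4:-→d5:-→d6:-→d7:-→d8:H2→d9:-→d10:-→d11:-→d12:-→d13:-→d14:-→d15:-→d16:-→d17:H1  best=H1
  + 9.0.0.0/8 (H4) depth=8
  ? 9.100.53.102  path d0:-→d1:-→d2:-→d3:H2→d4:-→d5:-→d6:-→d7:-→d8:H4→d9:-→d10:-→d11:-→d12:-→d13:-→d14:-→d15:-→d16:-→d17:H1  best=H1
  + 9.96.0.0/13 (H3) depth=13
  del 175.0.0.0/8 (clear depth 8)
  + 9.100.89.16/28 (H0) depth=28
  + 0.0.0.0/0 (H3) depth=0
  ? 9.100.7.199  path d0:H3→d1:-→d2:-→d3:H2→d4:-→d5:-→d6:-→d7:-→d8:H4→d9:-→d10:-→d11:-→d12:-→d13:H3→d14:-→d15:-→d16:-→d17:H1  best=H1
  + 9.100.89.0/27 (H2) depth=27
  del 0.0.0.0/3 (clear depth 3)
  ? 9.96.22.0  path d0:H3→d1:-→d2:-→d3:-→d4:-→d5:-→d6:-→d7:-→d8:H4→d9:-→d10:-→d11:-→d12:-→d13:H3  best=H3

== LOOKUPS ==
["no-route","H2","no-route","H2","H2","H1","H1","H1","H3"]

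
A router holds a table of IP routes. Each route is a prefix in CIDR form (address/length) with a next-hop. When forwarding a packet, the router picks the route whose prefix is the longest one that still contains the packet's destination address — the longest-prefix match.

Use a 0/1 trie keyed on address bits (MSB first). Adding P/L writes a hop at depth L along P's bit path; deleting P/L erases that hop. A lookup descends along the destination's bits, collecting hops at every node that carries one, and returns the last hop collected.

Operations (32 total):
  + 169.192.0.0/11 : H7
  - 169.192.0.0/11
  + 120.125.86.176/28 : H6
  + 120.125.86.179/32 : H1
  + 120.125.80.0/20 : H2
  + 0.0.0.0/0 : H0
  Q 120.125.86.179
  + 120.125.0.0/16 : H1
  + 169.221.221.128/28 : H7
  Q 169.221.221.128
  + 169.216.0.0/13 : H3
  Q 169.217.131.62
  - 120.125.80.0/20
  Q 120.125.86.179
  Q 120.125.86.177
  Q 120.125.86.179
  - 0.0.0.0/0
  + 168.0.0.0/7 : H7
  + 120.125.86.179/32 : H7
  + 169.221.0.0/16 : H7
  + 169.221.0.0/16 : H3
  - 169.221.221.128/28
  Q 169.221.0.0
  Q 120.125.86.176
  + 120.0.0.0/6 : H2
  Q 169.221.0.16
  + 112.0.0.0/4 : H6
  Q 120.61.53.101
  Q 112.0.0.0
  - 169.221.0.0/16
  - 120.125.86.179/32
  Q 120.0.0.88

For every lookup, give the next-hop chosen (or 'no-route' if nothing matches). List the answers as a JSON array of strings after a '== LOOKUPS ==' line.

Apply in order:
  + 169.192.0.0/11 (H7) depth=11
  - 169.192.0.0/11 clear@11
  + 120.125.86.176/28 (H6) depth=28
  + 120.125.86.179/32 (H1) depth=32
  + 120.125.80.0/20 (H2) depth=20
  + 0.0.0.0/0 (H0) depth=0
  lookup 120.125.86.179: bits 01111000011111010101011010110011 walk d0:H0→d1:-→d2:-→d3:-→d4:-→d5:-→d6:-→d7:-→d8:-→d9:-→d10:-→d11:-→d12:-→d13:-→d14:-→d15:-→d16:-→d17:-→d18:-→d19:-→d20:H2→d21:-→d22:-→d23:-→d24:-→d25:-→d26:-→d27:-→d28:H6→d29:-→d30:-→d31:-→d32:H1 -> H1
  + 120.125.0.0/16 (H1) depth=16
  + 169.221.221.128/28 (H7) depth=28
  lookup 169.221.221.128: bits 1010100111011101110111011000 walk d0:H0→d1:-→d2:-→d3:-→d4:-→d5:-→d6:-→d7:-→d8:-→d9:-→d10:-→d11:-→d12:-→d13:-→d14:-→d15:-→d16:-→d17:-→d18:-→d19:-→d20:-→d21:-→d22:-→d23:-→d24:-→d25:-→d26:-→d27:-→d28:H7 -> H7
  + 169.216.0.0/13 (H3) depth=13
  lookup 169.217.131.62: bits 1010100111011 walk d0:H0→d1:-→d2:-→d3:-→d4:-→d5:-→d6:-→d7:-→d8:-→d9:-→d10:-→d11:-→d12:-→d13:H3 -> H3
  - 120.125.80.0/20 clear@20
  lookup 120.125.86.179: bits 01111000011111010101011010110011 walk d0:H0→d1:-→d2:-→d3:-→d4:-→d5:-→d6:-→d7:-→d8:-→d9:-→d10:-→d11:-→d12:-→d13:-→d14:-→d15:-→d16:H1→d17:-→d18:-→d19:-→d20:-→d21:-→d22:-→d23:-→d24:-→d25:-→d26:-→d27:-→d28:H6→d29:-→d30:-→d31:-→d32:H1 -> H1
  lookup 120.125.86.177: bits 011110000111110101010110101100 walk d0:H0→d1:-→d2:-→d3:-→d4:-→d5:-→d6:-→d7:-→d8:-→d9:-→d10:-→d11:-→d12:-→d13:-→d14:-→d15:-→d16:H1→d17:-→d18:-→d19:-→d20:-→d21:-→d22:-→d23:-→d24:-→d25:-→d26:-→d27:-→d28:H6→d29:-→d30:- -> H6
  lookup 120.125.86.179: bits 01111000011111010101011010110011 walk d0:H0→d1:-→d2:-→d3:-→d4:-→d5:-→d6:-→d7:-→d8:-→d9:-→d10:-→d11:-→d12:-→d13:-→d14:-→d15:-→d16:H1→d17:-→d18:-→d19:-→d20:-→d21:-→d22:-→d23:-→d24:-→d25:-→d26:-→d27:-→d28:H6→d29:-→d30:-→d31:-→d32:H1 -> H1
  - 0.0.0.0/0 clear@0
  + 168.0.0.0/7 (H7) depth=7
  + 120.125.86.179/32 (H7) depth=32
  + 169.221.0.0/16 (H7) depth=16
  + 169.221.0.0/16 (H3) depth=16
  - 169.221.221.128/28 clear@28
  lookup 169.221.0.0: bits 1010100111011101 walk d0:-→d1:-→d2:-→d3:-→d4:-→d5:-→d6:-→d7:H7→d8:-→d9:-→d10:-→d11:-→d12:-→d13:H3→d14:-→d15:-→d16:H3 -> H3
  lookup 120.125.86.176: bits 011110000111110101010110101100 walk d0:-→d1:-→d2:-→d3:-→d4:-→d5:-→d6:-→d7:-→d8:-→d9:-→d10:-→d11:-→d12:-→d13:-→d14:-→d15:-→d16:H1→d17:-→d18:-→d19:-→d20:-→d21:-→d22:-→d23:-→d24:-→d25:-→d26:-→d27:-→d28:H6→d29:-→d30:- -> H6
  + 120.0.0.0/6 (H2) depth=6
  lookup 169.221.0.16: bits 1010100111011101 walk d0:-→d1:-→d2:-→d3:-→d4:-→d5:-→d6:-→d7:H7→d8:-→d9:-→d10:-→d11:-→d12:-→d13:H3→d14:-→d15:-→d16:H3 -> H3
  + 112.0.0.0/4 (H6) depth=4
  lookup 120.61.53.101: bits 011110000 walk d0:-→d1:-→d2:-→d3:-→d4:H6→d5:-→d6:H2→d7:-→d8:-→d9:- -> H2
  lookup 112.0.0.0: bits 0111 walk d0:-→d1:-→d2:-→d3:-→d4:H6 -> H6
  - 169.221.0.0/16 clear@16
  - 120.125.86.179/32 clear@32
  lookup 120.0.0.88: bits 011110000 walk d0:-→d1:-→d2:-→d3:-→d4:H6→d5:-→d6:H2→d7:-→d8:-→d9:- -> H2

== LOOKUPS ==
["H1","H7","H3","H1","H6","H1","H3","H6","H3","H2","H6","H2"]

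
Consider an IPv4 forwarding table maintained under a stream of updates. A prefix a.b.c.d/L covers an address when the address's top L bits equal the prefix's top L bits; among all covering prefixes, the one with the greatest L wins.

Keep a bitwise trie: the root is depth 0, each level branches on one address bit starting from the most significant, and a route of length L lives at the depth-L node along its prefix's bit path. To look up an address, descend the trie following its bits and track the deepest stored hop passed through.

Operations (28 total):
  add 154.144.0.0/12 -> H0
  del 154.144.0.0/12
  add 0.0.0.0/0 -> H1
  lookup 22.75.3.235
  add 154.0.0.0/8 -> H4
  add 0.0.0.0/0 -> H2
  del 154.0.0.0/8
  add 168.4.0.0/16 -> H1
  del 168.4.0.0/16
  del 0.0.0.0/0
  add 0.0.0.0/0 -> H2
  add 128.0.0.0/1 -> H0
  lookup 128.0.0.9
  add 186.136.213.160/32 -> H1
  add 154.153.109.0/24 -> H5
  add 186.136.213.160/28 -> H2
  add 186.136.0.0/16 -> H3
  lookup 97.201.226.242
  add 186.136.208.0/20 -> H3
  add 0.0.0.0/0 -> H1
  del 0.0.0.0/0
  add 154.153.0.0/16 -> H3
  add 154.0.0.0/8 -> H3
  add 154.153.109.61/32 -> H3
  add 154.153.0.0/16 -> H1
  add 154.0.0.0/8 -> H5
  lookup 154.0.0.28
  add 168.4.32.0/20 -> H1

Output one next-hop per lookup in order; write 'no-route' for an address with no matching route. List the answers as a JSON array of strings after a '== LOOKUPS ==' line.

Apply in order:
  + 154.144.0.0/12 (H0) depth=12
  del 154.144.0.0/12 (clear depth 12)
  + 0.0.0.0/0 (H1) depth=0
  Q 22.75.3.235: descend ε ; hops seen [H1] ; pick H1
  + 154.0.0.0/8 (H4) depth=8
  + 0.0.0.0/0 (H2) depth=0
  del 154.0.0.0/8 (clear depth 8)
  + 168.4.0.0/16 (H1) depth=16
  del 168.4.0.0/16 (clear depth 16)
  del 0.0.0.0/0 (clear depth 0)
  + 0.0.0.0/0 (H2) depth=0
  + 128.0.0.0/1 (H0) depth=1
  Q 128.0.0.9: descend 100 ; hops seen [H2,H0] ; pick H0
  + 186.136.213.160/32 (H1) depth=32
  + 154.153.109.0/24 (H5) depth=24
  + 186.136.213.160/28 (H2) depth=28
  + 186.136.0.0/16 (H3) depth=16
  Q 97.201.226.242: descend ε ; hops seen [H2] ; pick H2
  + 186.136.208.0/20 (H3) depth=20
  + 0.0.0.0/0 (H1) depth=0
  del 0.0.0.0/0 (clear depth 0)
  + 154.153.0.0/16 (H3) depth=16
  + 154.0.0.0/8 (H3) depth=8
  + 154.153.109.61/32 (H3) depth=32
  + 154.153.0.0/16 (H1) depth=16
  + 154.0.0.0/8 (H5) depth=8
  Q 154.0.0.28: descend 10011010 ; hops seen [H0,H5] ; pick H5
  + 168.4.32.0/20 (H1) depth=20

== LOOKUPS ==
["H1","H0","H2","H5"]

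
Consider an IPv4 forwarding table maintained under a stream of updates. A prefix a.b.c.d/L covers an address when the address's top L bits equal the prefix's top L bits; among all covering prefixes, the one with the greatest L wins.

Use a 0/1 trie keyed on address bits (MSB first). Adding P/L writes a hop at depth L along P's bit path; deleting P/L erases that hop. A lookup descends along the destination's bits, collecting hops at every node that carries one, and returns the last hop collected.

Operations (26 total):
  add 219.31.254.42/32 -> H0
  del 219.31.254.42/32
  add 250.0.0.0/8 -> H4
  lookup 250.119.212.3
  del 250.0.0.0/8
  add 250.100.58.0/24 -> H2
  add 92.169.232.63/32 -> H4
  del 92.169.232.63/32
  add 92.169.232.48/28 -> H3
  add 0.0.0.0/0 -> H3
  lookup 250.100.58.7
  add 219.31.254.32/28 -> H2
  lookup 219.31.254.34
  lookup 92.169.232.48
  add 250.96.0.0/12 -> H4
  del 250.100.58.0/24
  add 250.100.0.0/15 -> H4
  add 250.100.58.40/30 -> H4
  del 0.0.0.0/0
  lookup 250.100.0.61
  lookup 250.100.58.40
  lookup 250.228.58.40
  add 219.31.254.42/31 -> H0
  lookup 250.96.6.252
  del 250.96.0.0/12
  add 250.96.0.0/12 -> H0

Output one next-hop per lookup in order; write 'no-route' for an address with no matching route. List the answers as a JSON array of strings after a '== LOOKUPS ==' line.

Process each operation:
  + 219.31.254.42/32 (H0) depth=32
  - 219.31.254.42/32 clear@32
  + 250.0.0.0/8 (H4) depth=8
  lookup 250.119.212.3: bits 11111010 walk d0:-→d1:-→d2:-→d3:-→d4:-→d5:-→d6:-→d7:-→d8:H4 -> H4
  - 250.0.0.0/8 clear@8
  + 250.100.58.0/24 (H2) depth=24
  + 92.169.232.63/32 (H4) depth=32
  - 92.169.232.63/32 clear@32
  + 92.169.232.48/28 (H3) depth=28
  + 0.0.0.0/0 (H3) depth=0
  lookup 250.100.58.7: bits 111110100110010000111010 walk d0:H3→d1:-→d2:-→d3:-→d4:-→d5:-→d6:-→d7:-→d8:-→d9:-→d10:-→d11:-→d12:-→d13:-→d14:-→d15:-→d16:-→d17:-→d18:-→d19:-→d20:-→d21:-→d22:-→d23:-→d24:H2 -> H2
  + 219.31.254.32/28 (H2) depth=28
  lookup 219.31.254.34: bits 1101101100011111111111100010 walk d0:H3→d1:-→d2:-→d3:-→d4:-→d5:-→d6:-→d7:-→d8:-→d9:-→d10:-→d11:-→d12:-→d13:-→d14:-→d15:-→d16:-→d17:-→d18:-→d19:-→d20:-→d21:-→d22:-→d23:-→d24:-→d25:-→d26:-→d27:-→d28:H2 -> H2
  lookup 92.169.232.48: bits 0101110010101001111010000011 walk d0:H3→d1:-→d2:-→d3:-→d4:-→d5:-→d6:-→d7:-→d8:-→d9:-→d10:-→d11:-→d12:-→d13:-→d14:-→d15:-→d16:-→d17:-→d18:-→d19:-→d20:-→d21:-→d22:-→d23:-→d24:-→d25:-→d26:-→d27:-→d28:H3 -> H3
  + 250.96.0.0/12 (H4) depth=12
  - 250.100.58.0/24 clear@24
  + 250.100.0.0/15 (H4) depth=15
  + 250.100.58.40/30 (H4) depth=30
  - 0.0.0.0/0 clear@0
  lookup 250.100.0.61: bits 111110100110010000 walk d0:-→d1:-→d2:-→d3:-→d4:-→d5:-→d6:-→d7:-→d8:-→d9:-→d10:-→d11:-→d12:H4→d13:-→d14:-→d15:H4→d16:-→d17:-→d18:- -> H4
  lookup 250.100.58.40: bits 111110100110010000111010001010 walk d0:-→d1:-→d2:-→d3:-→d4:-→d5:-→d6:-→d7:-→d8:-→d9:-→d10:-→d11:-→d12:H4→d13:-→d14:-→d15:H4→d16:-→d17:-→d18:-→d19:-→d20:-→d21:-→d22:-→d23:-→d24:-→d25:-→d26:-→d27:-→d28:-→d29:-→d30:H4 -> H4
  lookup 250.228.58.40: bits 11111010 walk d0:-→d1:-→d2:-→d3:-→d4:-→d5:-→d6:-→d7:-→d8:- -> no-route
  + 219.31.254.42/31 (H0) depth=31
  lookup 250.96.6.252: bits 1111101001100 walk d0:-→d1:-→d2:-→d3:-→d4:-→d5:-→d6:-→d7:-→d8:-→d9:-→d10:-→d11:-→d12:H4→d13:- -> H4
  - 250.96.0.0/12 clear@12
  + 250.96.0.0/12 (H0) depth=12

== LOOKUPS ==
["H4","H2","H2","H3","H4","H4","no-route","H4"]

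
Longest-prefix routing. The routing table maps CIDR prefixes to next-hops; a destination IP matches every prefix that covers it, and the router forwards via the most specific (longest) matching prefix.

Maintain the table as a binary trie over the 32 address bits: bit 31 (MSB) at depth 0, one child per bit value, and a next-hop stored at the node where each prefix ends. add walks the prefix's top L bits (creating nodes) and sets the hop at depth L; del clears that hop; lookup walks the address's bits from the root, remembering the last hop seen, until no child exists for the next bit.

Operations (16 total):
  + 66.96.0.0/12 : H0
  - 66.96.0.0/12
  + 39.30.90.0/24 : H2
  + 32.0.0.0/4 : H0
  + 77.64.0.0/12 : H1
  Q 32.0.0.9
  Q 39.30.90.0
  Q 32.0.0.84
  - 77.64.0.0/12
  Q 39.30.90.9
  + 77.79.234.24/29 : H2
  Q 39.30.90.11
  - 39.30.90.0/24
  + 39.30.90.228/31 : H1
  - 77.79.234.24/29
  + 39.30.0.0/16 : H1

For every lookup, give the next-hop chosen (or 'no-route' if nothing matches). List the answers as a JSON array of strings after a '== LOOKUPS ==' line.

Trace:
  + 66.96.0.0/12 (H0) depth=12
  - 66.96.0.0/12 clear@12
  + 39.30.90.0/24 (H2) depth=24
  + 32.0.0.0/4 (H0) depth=4
  + 77.64.0.0/12 (H1) depth=12
  ? 32.0.0.9  path d0:-→d1:-→d2:-→d3:-→d4:H0→d5:-  best=H0
  ? 39.30.90.0  path d0:-→d1:-→d2:-→d3:-→d4:H0→d5:-→d6:-→d7:-→d8:-→d9:-→d10:-→d11:-→d12:-→d13:-→d14:-→d15:-→d16:-→d17:-→d18:-→d19:-→d20:-→d21:-→d22:-→d23:-→d24:H2  best=H2
  ? 32.0.0.84  path d0:-→d1:-→d2:-→d3:-→d4:H0→d5:-  best=H0
  - 77.64.0.0/12 clear@12
  ? 39.30.90.9  path d0:-→d1:-→d2:-→d3:-→d4:H0→d5:-→d6:-→d7:-→d8:-→d9:-→d10:-→d11:-→d12:-→d13:-→d14:-→d15:-→d16:-→d17:-→d18:-→d19:-→d20:-→d21:-→d22:-→d23:-→d24:H2  best=H2
  + 77.79.234.24/29 (H2) depth=29
  ? 39.30.90.11  path d0:-→d1:-→d2:-→d3:-→d4:H0→d5:-→d6:-→d7:-→d8:-→d9:-→d10:-→d11:-→d12:-→d13:-→d14:-→d15:-→d16:-→d17:-→d18:-→d19:-→d20:-→d21:-→d22:-→d23:-→d24:H2  best=H2
  - 39.30.90.0/24 clear@24
  + 39.30.90.228/31 (H1) depth=31
  - 77.79.234.24/29 clear@29
  + 39.30.0.0/16 (H1) depth=16

== LOOKUPS ==
["H0","H2","H0","H2","H2"]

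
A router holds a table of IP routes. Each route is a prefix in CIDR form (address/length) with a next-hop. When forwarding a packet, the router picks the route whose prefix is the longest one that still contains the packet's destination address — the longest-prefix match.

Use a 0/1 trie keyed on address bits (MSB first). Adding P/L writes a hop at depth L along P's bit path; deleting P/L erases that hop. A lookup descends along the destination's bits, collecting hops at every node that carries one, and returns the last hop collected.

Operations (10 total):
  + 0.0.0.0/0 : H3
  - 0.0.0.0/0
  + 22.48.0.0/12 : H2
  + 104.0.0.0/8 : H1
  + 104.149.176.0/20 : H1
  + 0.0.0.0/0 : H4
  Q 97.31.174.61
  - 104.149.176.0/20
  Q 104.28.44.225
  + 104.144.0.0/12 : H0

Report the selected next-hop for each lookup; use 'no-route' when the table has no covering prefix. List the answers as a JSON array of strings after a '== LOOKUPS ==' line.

Process each operation:
  add 0.0.0.0/0 -> H3 at depth 0
  del 0.0.0.0/0 (clear depth 0)
  add 22.48.0.0/12 -> H2 at depth 12
  add 104.0.0.0/8 -> H1 at depth 8
  add 104.149.176.0/20 -> H1 at depth 20
  add 0.0.0.0/0 -> H4 at depth 0
  lookup 97.31.174.61: bits 0110 walk d0:H4→d1:-→d2:-→d3:-→d4:- -> H4
  del 104.149.176.0/20 (clear depth 20)
  lookup 104.28.44.225: bits 01101000 walk d0:H4→d1:-→d2:-→d3:-→d4:-→d5:-→d6:-→d7:-→d8:H1 -> H1
  add 104.144.0.0/12 -> H0 at depth 12

== LOOKUPS ==
["H4","H1"]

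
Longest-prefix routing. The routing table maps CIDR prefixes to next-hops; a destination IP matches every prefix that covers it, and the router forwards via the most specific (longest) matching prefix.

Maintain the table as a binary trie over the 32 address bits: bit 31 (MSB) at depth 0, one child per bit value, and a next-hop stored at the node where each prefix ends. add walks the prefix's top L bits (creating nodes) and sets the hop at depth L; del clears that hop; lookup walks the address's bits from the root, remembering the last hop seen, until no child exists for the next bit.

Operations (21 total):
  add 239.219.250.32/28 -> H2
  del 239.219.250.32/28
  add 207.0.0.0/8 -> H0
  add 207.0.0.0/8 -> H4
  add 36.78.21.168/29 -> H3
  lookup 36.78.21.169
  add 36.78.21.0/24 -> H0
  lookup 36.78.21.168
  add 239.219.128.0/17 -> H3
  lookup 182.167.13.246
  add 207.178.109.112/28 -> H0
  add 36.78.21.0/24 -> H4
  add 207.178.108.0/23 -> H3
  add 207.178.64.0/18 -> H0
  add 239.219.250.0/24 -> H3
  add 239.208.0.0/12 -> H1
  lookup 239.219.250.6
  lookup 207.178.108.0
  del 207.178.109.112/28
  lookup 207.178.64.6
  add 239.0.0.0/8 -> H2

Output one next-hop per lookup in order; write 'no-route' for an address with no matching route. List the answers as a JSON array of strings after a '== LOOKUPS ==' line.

Apply in order:
  add 239.219.250.32/28 -> H2 at depth 28
  del 239.219.250.32/28 (clear depth 28)
  add 207.0.0.0/8 -> H0 at depth 8
  add 207.0.0.0/8 -> H4 at depth 8
  add 36.78.21.168/29 -> H3 at depth 29
  Q 36.78.21.169: descend 00100100010011100001010110101 ; hops seen [H3] ; pick H3
  add 36.78.21.0/24 -> H0 at depth 24
  Q 36.78.21.168: descend 00100100010011100001010110101 ; hops seen [H0,H3] ; pick H3
  add 239.219.128.0/17 -> H3 at depth 17
  Q 182.167.13.246: descend 1 ; hops seen [∅] ; pick no-route
  add 207.178.109.112/28 -> H0 at depth 28
  add 36.78.21.0/24 -> H4 at depth 24
  add 207.178.108.0/23 -> H3 at depth 23
  add 207.178.64.0/18 -> H0 at depth 18
  add 239.219.250.0/24 -> H3 at depth 24
  add 239.208.0.0/12 -> H1 at depth 12
  Q 239.219.250.6: descend 11101111110110111111101000 ; hops seen [H1,H3,H3] ; pick H3
  Q 207.178.108.0: descend 11001111101100100110110 ; hops seen [H4,H0,H3] ; pick H3
  del 207.178.109.112/28 (clear depth 28)
  Q 207.178.64.6: descend 110011111011001001 ; hops seen [H4,H0] ; pick H0
  add 239.0.0.0/8 -> H2 at depth 8

== LOOKUPS ==
["H3","H3","no-route","H3","H3","H0"]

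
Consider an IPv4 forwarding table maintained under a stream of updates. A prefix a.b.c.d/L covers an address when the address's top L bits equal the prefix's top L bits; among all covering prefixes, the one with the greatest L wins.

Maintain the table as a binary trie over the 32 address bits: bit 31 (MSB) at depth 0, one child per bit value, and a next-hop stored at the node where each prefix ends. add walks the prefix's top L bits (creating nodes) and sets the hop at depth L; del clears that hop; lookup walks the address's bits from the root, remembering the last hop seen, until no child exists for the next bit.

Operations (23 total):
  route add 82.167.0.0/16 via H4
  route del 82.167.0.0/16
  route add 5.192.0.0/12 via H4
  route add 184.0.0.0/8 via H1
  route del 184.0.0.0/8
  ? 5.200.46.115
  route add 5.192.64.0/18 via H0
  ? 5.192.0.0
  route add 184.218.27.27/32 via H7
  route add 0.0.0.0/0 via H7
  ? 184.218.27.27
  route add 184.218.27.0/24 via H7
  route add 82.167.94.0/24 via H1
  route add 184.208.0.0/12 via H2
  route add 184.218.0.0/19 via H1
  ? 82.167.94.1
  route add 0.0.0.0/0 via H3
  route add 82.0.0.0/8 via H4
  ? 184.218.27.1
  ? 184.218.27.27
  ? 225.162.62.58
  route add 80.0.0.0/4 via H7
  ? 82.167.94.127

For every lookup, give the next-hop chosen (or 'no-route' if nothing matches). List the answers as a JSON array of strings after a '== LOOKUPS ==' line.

Process each operation:
  add 82.167.0.0/16 -> H4 at depth 16
  - 82.167.0.0/16 clear@16
  add 5.192.0.0/12 -> H4 at depth 12
  add 184.0.0.0/8 -> H1 at depth 8
  - 184.0.0.0/8 clear@8
  lookup 5.200.46.115: bits 000001011100 walk d0:-→d1:-→d2:-→d3:-→d4:-→d5:-→d6:-→d7:-→d8:-→d9:-→d10:-→d11:-→d12:H4 -> H4
  add 5.192.64.0/18 -> H0 at depth 18
  lookup 5.192.0.0: bits 00000101110000000 walk d0:-→d1:-→d2:-→d3:-→d4:-→d5:-→d6:-→d7:-→d8:-→d9:-→d10:-→d11:-→d12:H4→d13:-→d14:-→d15:-→d16:-→d17:- -> H4
  add 184.218.27.27/32 -> H7 at depth 32
  add 0.0.0.0/0 -> H7 at depth 0
  lookup 184.218.27.27: bits 10111000110110100001101100011011 walk d0:H7→d1:-→d2:-→d3:-→d4:-→d5:-→d6:-→d7:-→d8:-→d9:-→d10:-→d11:-→d12:-→d13:-→d14:-→d15:-→d16:-→d17:-→d18:-→d19:-→d20:-→d21:-→d22:-→d23:-→d24:-→d25:-→d26:-→d27:-→d28:-→d29:-→d30:-→d31:-→d32:H7 -> H7
  add 184.218.27.0/24 -> H7 at depth 24
  add 82.167.94.0/24 -> H1 at depth 24
  add 184.208.0.0/12 -> H2 at depth 12
  add 184.218.0.0/19 -> H1 at depth 19
  lookup 82.167.94.1: bits 010100101010011101011110 walk d0:H7→d1:-→d2:-→d3:-→d4:-→d5:-→d6:-→d7:-→d8:-→d9:-→d10:-→d11:-→d12:-→d13:-→d14:-→d15:-→d16:-→d17:-→d18:-→d19:-→d20:-→d21:-→d22:-→d23:-→d24:H1 -> H1
  add 0.0.0.0/0 -> H3 at depth 0
  add 82.0.0.0/8 -> H4 at depth 8
  lookup 184.218.27.1: bits 101110001101101000011011000 walk d0:H3→d1:-→d2:-→d3:-→d4:-→d5:-→d6:-→d7:-→d8:-→d9:-→d10:-→d11:-→d12:H2→d13:-→d14:-→d15:-→d16:-→d17:-→d18:-→d19:H1→d20:-→d21:-→d22:-→d23:-→d24:H7→d25:-→d26:-→d27:- -> H7
  lookup 184.218.27.27: bits 10111000110110100001101100011011 walk d0:H3→d1:-→d2:-→d3:-→d4:-→d5:-→d6:-→d7:-→d8:-→d9:-→d10:-→d11:-→d12:H2→d13:-→d14:-→d15:-→d16:-→d17:-→d18:-→d19:H1→d20:-→d21:-→d22:-→d23:-→d24:H7→d25:-→d26:-→d27:-→d28:-→d29:-→d30:-→d31:-→d32:H7 -> H7
  lookup 225.162.62.58: bits 1 walk d0:H3→d1:- -> H3
  add 80.0.0.0/4 -> H7 at depth 4
  lookup 82.167.94.127: bits 010100101010011101011110 walk d0:H3→d1:-→d2:-→d3:-→d4:H7→d5:-→d6:-→d7:-→d8:H4→d9:-→d10:-→d11:-→d12:-→d13:-→d14:-→d15:-→d16:-→d17:-→d18:-→d19:-→d20:-→d21:-→d22:-→d23:-→d24:H1 -> H1

== LOOKUPS ==
["H4","H4","H7","H1","H7","H7","H3","H1"]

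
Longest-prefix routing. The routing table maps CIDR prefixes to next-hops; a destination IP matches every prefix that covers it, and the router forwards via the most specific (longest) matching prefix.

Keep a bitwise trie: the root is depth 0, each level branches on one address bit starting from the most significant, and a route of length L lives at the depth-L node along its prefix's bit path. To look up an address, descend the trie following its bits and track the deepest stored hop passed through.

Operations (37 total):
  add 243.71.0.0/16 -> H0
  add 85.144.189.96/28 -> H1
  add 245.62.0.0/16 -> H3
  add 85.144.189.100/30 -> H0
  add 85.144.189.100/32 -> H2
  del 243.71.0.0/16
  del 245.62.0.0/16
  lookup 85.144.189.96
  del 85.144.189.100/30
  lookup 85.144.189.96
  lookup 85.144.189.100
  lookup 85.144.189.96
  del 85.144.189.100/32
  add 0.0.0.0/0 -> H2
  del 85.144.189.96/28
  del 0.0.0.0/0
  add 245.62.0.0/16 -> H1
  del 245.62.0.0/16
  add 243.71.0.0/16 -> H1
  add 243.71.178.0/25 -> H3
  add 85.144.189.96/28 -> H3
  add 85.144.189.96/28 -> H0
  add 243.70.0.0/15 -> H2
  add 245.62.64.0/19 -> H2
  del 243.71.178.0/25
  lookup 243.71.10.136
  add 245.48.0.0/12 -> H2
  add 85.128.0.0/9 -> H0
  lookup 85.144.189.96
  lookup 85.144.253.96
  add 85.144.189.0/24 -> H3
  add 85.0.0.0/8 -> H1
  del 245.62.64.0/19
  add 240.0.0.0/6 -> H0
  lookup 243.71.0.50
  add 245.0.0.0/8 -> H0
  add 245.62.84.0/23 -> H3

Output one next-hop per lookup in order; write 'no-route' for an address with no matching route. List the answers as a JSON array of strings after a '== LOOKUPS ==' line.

Apply in order:
  + 243.71.0.0/16 (H0) depth=16
  + 85.144.189.96/28 (H1) depth=28
  + 245.62.0.0/16 (H3) depth=16
  + 85.144.189.100/30 (H0) depth=30
  + 85.144.189.100/32 (H2) depth=32
  del 243.71.0.0/16 (clear depth 16)
  del 245.62.0.0/16 (clear depth 16)
  ? 85.144.189.96  path d0:-→d1:-→d2:-→d3:-→d4:-→d5:-→d6:-→d7:-→d8:-→d9:-→d10:-→d11:-→d12:-→d13:-→d14:-→d15:-→d16:-→d17:-→d18:-→d19:-→d20:-→d21:-→d22:-→d23:-→d24:-→d25:-→d26:-→d27:-→d28:H1→d29:-  best=H1
  del 85.144.189.100/30 (clear depth 30)
  ? 85.144.189.96  path d0:-→d1:-→d2:-→d3:-→d4:-→d5:-→d6:-→d7:-→d8:-→d9:-→d10:-→d11:-→d12:-→d13:-→d14:-→d15:-→d16:-→d17:-→d18:-→d19:-→d20:-→d21:-→d22:-→d23:-→d24:-→d25:-→d26:-→d27:-→d28:H1→d29:-  best=H1
  ? 85.144.189.100  path d0:-→d1:-→d2:-→d3:-→d4:-→d5:-→d6:-→d7:-→d8:-→d9:-→d10:-→d11:-→d12:-→d13:-→d14:-→d15:-→d16:-→d17:-→d18:-→d19:-→d20:-→d21:-→d22:-→d23:-→d24:-→d25:-→d26:-→d27:-→d28:H1→d29:-→d30:-→d31:-→d32:H2  best=H2
  ? 85.144.189.96  path d0:-→d1:-→d2:-→d3:-→d4:-→d5:-→d6:-→d7:-→d8:-→d9:-→d10:-→d11:-→d12:-→d13:-→d14:-→d15:-→d16:-→d17:-→d18:-→d19:-→d20:-→d21:-→d22:-→d23:-→d24:-→d25:-→d26:-→d27:-→d28:H1→d29:-  best=H1
  del 85.144.189.100/32 (clear depth 32)
  + 0.0.0.0/0 (H2) depth=0
  del 85.144.189.96/28 (clear depth 28)
  del 0.0.0.0/0 (clear depth 0)
  + 245.62.0.0/16 (H1) depth=16
  del 245.62.0.0/16 (clear depth 16)
  + 243.71.0.0/16 (H1) depth=16
  + 243.71.178.0/25 (H3) depth=25
  + 85.144.189.96/28 (H3) depth=28
  + 85.144.189.96/28 (H0) depth=28
  + 243.70.0.0/15 (H2) depth=15
  + 245.62.64.0/19 (H2) depth=19
  del 243.71.178.0/25 (clear depth 25)
  ? 243.71.10.136  path d0:-→d1:-→d2:-→d3:-→d4:-→d5:-→d6:-→d7:-→d8:-→d9:-→d10:-→d11:-→d12:-→d13:-→d14:-→d15:H2→d16:H1  best=H1
  + 245.48.0.0/12 (H2) depth=12
  + 85.128.0.0/9 (H0) depth=9
  ? 85.144.189.96  path d0:-→d1:-→d2:-→d3:-→d4:-→d5:-→d6:-→d7:-→d8:-→d9:H0→d10:-→d11:-→d12:-→d13:-→d14:-→d15:-→d16:-→d17:-→d18:-→d19:-→d20:-→d21:-→d22:-→d23:-→d24:-→d25:-→d26:-→d27:-→d28:H0→d29:-  best=H0
  ? 85.144.253.96  path d0:-→d1:-→d2:-→d3:-→d4:-→d5:-→d6:-→d7:-→d8:-→d9:H0→d10:-→d11:-→d12:-→d13:-→d14:-→d15:-→d16:-→d17:-  best=H0
  + 85.144.189.0/24 (H3) depth=24
  + 85.0.0.0/8 (H1) depth=8
  del 245.62.64.0/19 (clear depth 19)
  + 240.0.0.0/6 (H0) depth=6
  ? 243.71.0.50  path d0:-→d1:-→d2:-→d3:-→d4:-→d5:-→d6:H0→d7:-→d8:-→d9:-→d10:-→d11:-→d12:-→d13:-→d14:-→d15:H2→d16:H1  best=H1
  + 245.0.0.0/8 (H0) depth=8
  + 245.62.84.0/23 (H3) depth=23

== LOOKUPS ==
["H1","H1","H2","H1","H1","H0","H0","H1"]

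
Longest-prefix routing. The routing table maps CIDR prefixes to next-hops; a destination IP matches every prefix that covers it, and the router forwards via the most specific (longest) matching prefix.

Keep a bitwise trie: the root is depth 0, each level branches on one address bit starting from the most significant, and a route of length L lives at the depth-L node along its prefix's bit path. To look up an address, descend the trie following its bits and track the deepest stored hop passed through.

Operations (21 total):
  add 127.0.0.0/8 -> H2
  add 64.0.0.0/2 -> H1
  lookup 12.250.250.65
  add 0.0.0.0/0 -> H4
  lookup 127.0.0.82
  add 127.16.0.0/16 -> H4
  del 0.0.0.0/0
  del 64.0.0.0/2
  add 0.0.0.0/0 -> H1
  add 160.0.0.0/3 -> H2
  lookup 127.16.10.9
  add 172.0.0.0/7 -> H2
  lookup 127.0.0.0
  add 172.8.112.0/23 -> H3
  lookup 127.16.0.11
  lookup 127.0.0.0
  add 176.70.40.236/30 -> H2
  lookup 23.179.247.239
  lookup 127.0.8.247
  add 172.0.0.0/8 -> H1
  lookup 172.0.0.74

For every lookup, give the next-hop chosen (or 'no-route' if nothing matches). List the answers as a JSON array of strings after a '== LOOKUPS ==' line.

Process each operation:
  + 127.0.0.0/8 (H2) depth=8
  + 64.0.0.0/2 (H1) depth=2
  ? 12.250.250.65  path d0:-→d1:-  best=no-route
  + 0.0.0.0/0 (H4) depth=0
  ? 127.0.0.82  path d0:H4→d1:-→d2:H1→d3:-→d4:-→d5:-→d6:-→d7:-→d8:H2  best=H2
  + 127.16.0.0/16 (H4) depth=16
  del 0.0.0.0/0 (clear depth 0)
  del 64.0.0.0/2 (clear depth 2)
  + 0.0.0.0/0 (H1) depth=0
  + 160.0.0.0/3 (H2) depth=3
  ? 127.16.10.9  path d0:H1→d1:-→d2:-→d3:-→d4:-→d5:-→d6:-→d7:-→d8:H2→d9:-→d10:-→d11:-→d12:-→d13:-→d14:-→d15:-→d16:H4  best=H4
  + 172.0.0.0/7 (H2) depth=7
  ? 127.0.0.0  path d0:H1→d1:-→d2:-→d3:-→d4:-→d5:-→d6:-→d7:-→d8:H2→d9:-→d10:-→d11:-  best=H2
  + 172.8.112.0/23 (H3) depth=23
  ? 127.16.0.11  path d0:H1→d1:-→d2:-→d3:-→d4:-→d5:-→d6:-→d7:-→d8:H2→d9:-→d10:-→d11:-→d12:-→d13:-→d14:-→d15:-→d16:H4  best=H4
  ? 127.0.0.0  path d0:H1→d1:-→d2:-→d3:-→d4:-→d5:-→d6:-→d7:-→d8:H2→d9:-→d10:-→d11:-  best=H2
  + 176.70.40.236/30 (H2) depth=30
  ? 23.179.247.239  path d0:H1→d1:-  best=H1
  ? 127.0.8.247  path d0:H1→d1:-→d2:-→d3:-→d4:-→d5:-→d6:-→d7:-→d8:H2→d9:-→d10:-→d11:-  best=H2
  + 172.0.0.0/8 (H1) depth=8
  ? 172.0.0.74  path d0:H1→d1:-→d2:-→d3:H2→d4:-→d5:-→d6:-→d7:H2→d8:H1→d9:-→d10:-→d11:-→d12:-  best=H1

== LOOKUPS ==
["no-route","H2","H4","H2","H4","H2","H1","H2","H1"]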